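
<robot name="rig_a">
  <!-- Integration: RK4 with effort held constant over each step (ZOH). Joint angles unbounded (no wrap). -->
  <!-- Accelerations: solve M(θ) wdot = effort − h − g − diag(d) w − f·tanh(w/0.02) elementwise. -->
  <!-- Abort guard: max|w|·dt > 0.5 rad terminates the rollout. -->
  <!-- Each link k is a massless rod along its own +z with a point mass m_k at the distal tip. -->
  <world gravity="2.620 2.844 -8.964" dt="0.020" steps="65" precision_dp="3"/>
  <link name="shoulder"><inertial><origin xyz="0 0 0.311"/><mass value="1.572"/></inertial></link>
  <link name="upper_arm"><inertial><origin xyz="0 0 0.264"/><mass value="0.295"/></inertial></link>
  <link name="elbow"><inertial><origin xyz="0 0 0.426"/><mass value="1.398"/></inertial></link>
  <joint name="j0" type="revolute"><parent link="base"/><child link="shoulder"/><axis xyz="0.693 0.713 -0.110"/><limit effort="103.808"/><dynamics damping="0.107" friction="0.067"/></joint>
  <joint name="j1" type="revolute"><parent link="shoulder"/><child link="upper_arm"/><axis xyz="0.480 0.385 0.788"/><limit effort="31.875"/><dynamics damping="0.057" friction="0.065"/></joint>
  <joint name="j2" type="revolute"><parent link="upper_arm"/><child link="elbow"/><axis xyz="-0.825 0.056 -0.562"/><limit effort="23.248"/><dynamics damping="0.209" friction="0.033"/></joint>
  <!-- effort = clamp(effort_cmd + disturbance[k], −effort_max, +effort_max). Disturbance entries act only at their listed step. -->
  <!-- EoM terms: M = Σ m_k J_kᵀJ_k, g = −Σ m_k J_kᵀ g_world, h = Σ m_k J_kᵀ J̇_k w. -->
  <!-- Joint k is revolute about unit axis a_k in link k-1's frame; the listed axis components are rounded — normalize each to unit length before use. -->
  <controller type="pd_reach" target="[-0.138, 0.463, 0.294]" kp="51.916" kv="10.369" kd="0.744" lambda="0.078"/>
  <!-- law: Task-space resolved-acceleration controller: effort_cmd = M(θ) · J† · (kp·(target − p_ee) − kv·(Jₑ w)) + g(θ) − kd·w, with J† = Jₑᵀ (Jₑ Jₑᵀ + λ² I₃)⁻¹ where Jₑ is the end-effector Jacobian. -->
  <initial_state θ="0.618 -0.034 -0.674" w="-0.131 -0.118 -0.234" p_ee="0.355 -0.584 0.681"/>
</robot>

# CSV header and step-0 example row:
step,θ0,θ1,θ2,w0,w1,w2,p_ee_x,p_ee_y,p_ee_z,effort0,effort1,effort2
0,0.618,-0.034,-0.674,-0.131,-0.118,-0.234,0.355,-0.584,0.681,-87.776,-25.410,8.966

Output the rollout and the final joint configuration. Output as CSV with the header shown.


step,θ0,θ1,θ2,w0,w1,w2,p_ee_x,p_ee_y,p_ee_z,effort0,effort1,effort2
1,0.575,0.008,-0.711,-4.094,4.013,-3.737,0.349,-0.577,0.682,-73.612,-23.707,9.948
2,0.470,0.095,-0.822,-6.231,4.262,-7.479,0.335,-0.556,0.681,-53.068,-17.304,10.070
3,0.339,0.167,-0.990,-6.811,2.877,-9.169,0.315,-0.518,0.680,-32.539,-10.649,8.226
4,0.205,0.214,-1.170,-6.671,1.933,-8.670,0.295,-0.466,0.681,-18.252,-6.606,5.656
5,0.075,0.249,-1.331,-6.408,1.684,-7.368,0.274,-0.406,0.684,-8.935,-4.708,3.658
6,-0.051,0.282,-1.465,-6.159,1.783,-6.002,0.255,-0.342,0.689,-2.696,-3.960,2.451
7,-0.171,0.319,-1.573,-5.929,1.979,-4.810,0.235,-0.275,0.694,1.678,-3.742,1.853
8,-0.288,0.360,-1.659,-5.708,2.143,-3.844,0.215,-0.208,0.697,4.909,-3.739,1.662
9,-0.399,0.404,-1.729,-5.489,2.229,-3.091,0.194,-0.142,0.697,7.426,-3.808,1.725
10,-0.507,0.449,-1.784,-5.270,2.231,-2.510,0.172,-0.078,0.694,9.479,-3.891,1.935
11,-0.610,0.493,-1.830,-5.051,2.164,-2.061,0.149,-0.016,0.687,11.210,-3.968,2.222
12,-0.709,0.535,-1.867,-4.829,2.046,-1.710,0.125,0.041,0.676,12.693,-4.032,2.537
13,-0.803,0.575,-1.898,-4.605,1.893,-1.432,0.101,0.095,0.662,13.967,-4.077,2.852
14,-0.893,0.611,-1.924,-4.378,1.718,-1.209,0.077,0.144,0.646,15.052,-4.102,3.146
15,-0.978,0.644,-1.946,-4.145,1.534,-1.030,0.054,0.189,0.626,15.958,-4.105,3.407
16,-1.059,0.672,-1.965,-3.908,1.347,-0.886,0.032,0.230,0.606,16.690,-4.085,3.629
17,-1.134,0.698,-1.982,-3.667,1.166,-0.768,0.011,0.266,0.584,17.255,-4.047,3.810
18,-1.205,0.720,-1.996,-3.423,0.996,-0.673,-0.009,0.298,0.561,17.661,-3.993,3.951
19,-1.271,0.738,-2.008,-3.176,0.840,-0.595,-0.027,0.327,0.539,17.918,-3.929,4.056
20,-1.332,0.753,-2.019,-2.931,0.700,-0.532,-0.044,0.351,0.517,18.039,-3.861,4.129
21,-1.389,0.766,-2.029,-2.688,0.577,-0.482,-0.059,0.373,0.495,18.038,-3.793,4.176
22,-1.440,0.777,-2.038,-2.450,0.472,-0.440,-0.073,0.391,0.474,17.930,-3.730,4.203
23,-1.487,0.785,-2.047,-2.219,0.383,-0.407,-0.085,0.407,0.455,17.731,-3.675,4.215
24,-1.529,0.792,-2.054,-1.998,0.308,-0.380,-0.096,0.420,0.437,17.457,-3.631,4.216
25,-1.567,0.798,-2.062,-1.787,0.248,-0.357,-0.105,0.432,0.420,17.125,-3.598,4.209
26,-1.600,0.803,-2.069,-1.588,0.198,-0.338,-0.113,0.442,0.404,16.749,-3.577,4.197
27,-1.630,0.806,-2.075,-1.402,0.159,-0.321,-0.120,0.450,0.390,16.343,-3.566,4.183
28,-1.657,0.809,-2.081,-1.229,0.128,-0.306,-0.126,0.457,0.378,15.919,-3.566,4.168
29,-1.680,0.811,-2.087,-1.070,0.103,-0.293,-0.131,0.463,0.367,15.487,-3.572,4.152
30,-1.700,0.813,-2.093,-0.924,0.083,-0.280,-0.135,0.468,0.357,15.056,-3.585,4.136
31,-1.717,0.815,-2.098,-0.792,0.068,-0.267,-0.138,0.472,0.348,14.633,-3.602,4.121
32,-1.731,0.816,-2.104,-0.673,0.055,-0.255,-0.140,0.475,0.340,14.225,-3.622,4.105
33,-1.744,0.817,-2.109,-0.566,0.045,-0.243,-0.142,0.478,0.333,13.835,-3.644,4.091
34,-1.754,0.818,-2.113,-0.471,0.037,-0.231,-0.144,0.480,0.328,13.467,-3.666,4.076
35,-1.763,0.819,-2.118,-0.387,0.031,-0.219,-0.145,0.482,0.323,13.124,-3.688,4.062
36,-1.770,0.819,-2.122,-0.314,0.025,-0.207,-0.145,0.483,0.318,12.805,-3.709,4.049
37,-1.775,0.820,-2.126,-0.250,0.021,-0.195,-0.146,0.484,0.315,12.512,-3.729,4.035
38,-1.780,0.820,-2.130,-0.194,0.017,-0.182,-0.146,0.485,0.312,12.245,-3.749,4.023
39,-1.783,0.820,-2.133,-0.147,0.014,-0.170,-0.146,0.486,0.310,12.003,-3.767,4.011
40,-1.786,0.821,-2.137,-0.107,0.011,-0.158,-0.145,0.486,0.308,11.786,-3.783,4.000
41,-1.788,0.821,-2.140,-0.073,0.009,-0.147,-0.145,0.487,0.306,11.592,-3.798,3.990
42,-1.789,0.821,-2.142,-0.045,0.006,-0.137,-0.144,0.487,0.305,11.420,-3.811,3.981
43,-1.789,0.821,-2.145,-0.022,0.005,-0.126,-0.144,0.487,0.304,11.270,-3.824,3.973
44,-1.790,0.821,-2.148,-0.005,0.004,-0.115,-0.143,0.487,0.303,11.143,-3.835,3.965
45,-1.790,0.821,-2.150,0.008,0.003,-0.105,-0.143,0.487,0.303,11.044,-3.844,3.957
46,-1.789,0.821,-2.152,0.017,0.002,-0.096,-0.142,0.487,0.302,10.965,-3.851,3.952
47,-1.789,0.821,-2.154,0.023,0.000,-0.088,-0.142,0.487,0.302,10.901,-3.856,3.948
48,-1.789,0.821,-2.155,0.028,-0.001,-0.082,-0.141,0.487,0.302,10.848,-3.860,3.945
49,-1.788,0.821,-2.157,0.031,-0.003,-0.075,-0.140,0.486,0.302,10.804,-3.864,3.942
50,-1.787,0.821,-2.158,0.033,-0.004,-0.070,-0.140,0.486,0.302,10.767,-3.867,3.940
51,-1.787,0.821,-2.160,0.034,-0.006,-0.065,-0.139,0.486,0.302,10.737,-3.869,3.939
52,-1.786,0.821,-2.161,0.034,-0.007,-0.060,-0.139,0.486,0.302,10.712,-3.871,3.937
53,-1.785,0.821,-2.162,0.034,-0.008,-0.057,-0.139,0.486,0.302,10.693,-3.873,3.937
54,-1.785,0.821,-2.163,0.033,-0.009,-0.053,-0.138,0.486,0.302,10.677,-3.874,3.937
55,-1.784,0.820,-2.164,0.031,-0.010,-0.050,-0.138,0.486,0.302,10.664,-3.876,3.937
56,-1.783,0.820,-2.165,0.030,-0.011,-0.047,-0.137,0.485,0.302,10.655,-3.876,3.937
57,-1.783,0.820,-2.166,0.028,-0.012,-0.045,-0.137,0.485,0.302,10.647,-3.877,3.937
58,-1.782,0.820,-2.167,0.027,-0.013,-0.043,-0.137,0.485,0.302,10.642,-3.877,3.938
59,-1.782,0.819,-2.168,0.025,-0.014,-0.041,-0.137,0.485,0.302,10.638,-3.877,3.939
60,-1.781,0.819,-2.169,0.023,-0.015,-0.039,-0.136,0.485,0.302,10.635,-3.877,3.940
61,-1.781,0.819,-2.169,0.022,-0.015,-0.038,-0.136,0.485,0.302,10.633,-3.877,3.941
62,-1.780,0.818,-2.170,0.020,-0.016,-0.037,-0.136,0.485,0.302,10.632,-3.877,3.942
63,-1.780,0.818,-2.171,0.019,-0.016,-0.036,-0.136,0.485,0.302,10.631,-3.876,3.943
64,-1.780,0.818,-2.172,0.017,-0.017,-0.035,-0.136,0.485,0.302,10.631,-3.876,3.944
65,-1.779,0.818,-2.172,0.016,-0.017,-0.034,-0.136,0.484,0.303,,,
# final θ (rad): -1.779 0.818 -2.172


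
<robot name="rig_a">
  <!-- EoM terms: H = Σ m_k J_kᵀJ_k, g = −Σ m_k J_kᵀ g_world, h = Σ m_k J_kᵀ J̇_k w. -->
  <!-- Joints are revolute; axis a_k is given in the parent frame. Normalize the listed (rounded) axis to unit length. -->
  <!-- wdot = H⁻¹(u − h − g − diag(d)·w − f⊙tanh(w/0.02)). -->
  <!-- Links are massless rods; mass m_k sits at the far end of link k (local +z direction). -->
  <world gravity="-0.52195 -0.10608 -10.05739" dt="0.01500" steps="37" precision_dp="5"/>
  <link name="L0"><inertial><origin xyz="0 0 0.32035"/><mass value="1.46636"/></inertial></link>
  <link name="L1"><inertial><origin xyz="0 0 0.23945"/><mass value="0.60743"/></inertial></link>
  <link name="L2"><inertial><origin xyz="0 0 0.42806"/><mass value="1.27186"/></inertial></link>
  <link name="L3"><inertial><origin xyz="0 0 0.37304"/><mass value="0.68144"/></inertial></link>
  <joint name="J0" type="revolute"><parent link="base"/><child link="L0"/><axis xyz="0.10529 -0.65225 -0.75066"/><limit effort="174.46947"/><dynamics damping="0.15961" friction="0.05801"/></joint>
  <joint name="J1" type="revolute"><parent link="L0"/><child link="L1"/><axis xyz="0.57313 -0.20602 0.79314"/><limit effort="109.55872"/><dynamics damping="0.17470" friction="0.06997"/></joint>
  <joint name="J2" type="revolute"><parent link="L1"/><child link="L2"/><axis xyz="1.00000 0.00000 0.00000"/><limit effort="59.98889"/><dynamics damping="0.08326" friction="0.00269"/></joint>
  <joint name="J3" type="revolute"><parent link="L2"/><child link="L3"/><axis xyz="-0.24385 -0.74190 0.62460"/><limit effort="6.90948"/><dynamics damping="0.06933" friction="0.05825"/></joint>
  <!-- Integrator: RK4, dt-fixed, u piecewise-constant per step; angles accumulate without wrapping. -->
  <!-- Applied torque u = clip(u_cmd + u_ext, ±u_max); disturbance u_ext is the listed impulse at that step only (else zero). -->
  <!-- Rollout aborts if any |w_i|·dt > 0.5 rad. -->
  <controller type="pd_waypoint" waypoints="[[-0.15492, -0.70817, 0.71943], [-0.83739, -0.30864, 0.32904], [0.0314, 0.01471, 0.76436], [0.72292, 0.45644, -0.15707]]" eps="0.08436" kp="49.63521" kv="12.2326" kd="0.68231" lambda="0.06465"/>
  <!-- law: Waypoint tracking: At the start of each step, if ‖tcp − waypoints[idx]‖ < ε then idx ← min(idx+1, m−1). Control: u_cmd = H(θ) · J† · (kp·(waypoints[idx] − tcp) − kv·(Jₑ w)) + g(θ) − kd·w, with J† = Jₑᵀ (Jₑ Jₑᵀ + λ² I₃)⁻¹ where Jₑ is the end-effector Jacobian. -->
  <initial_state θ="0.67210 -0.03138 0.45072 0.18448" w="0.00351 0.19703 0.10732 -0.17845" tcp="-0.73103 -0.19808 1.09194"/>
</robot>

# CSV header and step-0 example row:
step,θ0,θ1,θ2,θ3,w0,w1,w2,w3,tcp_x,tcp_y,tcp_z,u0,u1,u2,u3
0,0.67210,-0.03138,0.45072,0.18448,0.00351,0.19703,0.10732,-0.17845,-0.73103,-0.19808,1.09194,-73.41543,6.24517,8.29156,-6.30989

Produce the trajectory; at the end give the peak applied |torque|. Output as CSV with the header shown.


step,θ0,θ1,θ2,θ3,w0,w1,w2,w3,tcp_x,tcp_y,tcp_z,u0,u1,u2,u3
1,0.66604,-0.04009,0.46598,0.19161,-0.81280,-1.32873,1.90445,1.10337,-0.72901,-0.20416,1.08990,-64.01867,5.25013,4.13026,-6.09178
2,0.64896,-0.06017,0.49792,0.21531,-1.46607,-1.41874,2.41403,2.02650,-0.72235,-0.21560,1.08705,-55.50849,4.14719,1.71496,-5.58857
3,0.62308,-0.07964,0.53531,0.25033,-1.98497,-1.25251,2.63351,2.61266,-0.71124,-0.23166,1.08418,-46.97582,3.11928,-0.06296,-4.87613
4,0.59035,-0.09601,0.57498,0.29237,-2.37882,-0.99675,2.71129,2.96494,-0.69592,-0.25165,1.08124,-38.41578,2.01789,-1.51420,-4.08131
5,0.55261,-0.10840,0.61523,0.33828,-2.65234,-0.70798,2.69824,3.13114,-0.67676,-0.27483,1.07798,-30.07269,0.76138,-2.78378,-3.27047
6,0.51161,-0.11654,0.65490,0.38547,-2.81396,-0.41893,2.62543,3.14180,-0.65424,-0.30045,1.07414,-22.26097,-0.64969,-3.93883,-2.48450
7,0.46893,-0.12059,0.69328,0.43186,-2.87770,-0.14990,2.51583,3.02966,-0.62891,-0.32773,1.06954,-15.24578,-2.16075,-5.00448,-1.75472
8,0.42588,-0.12098,0.72997,0.47583,-2.86304,0.06736,2.40388,2.81840,-0.60135,-0.35596,1.06404,-9.15249,-3.68115,-5.99729,-1.09588
9,0.38350,-0.11864,0.76517,0.51607,-2.78967,0.23053,2.30002,2.54461,-0.57216,-0.38446,1.05756,-4.03300,-5.13369,-6.90971,-0.52478
10,0.34256,-0.11396,0.79864,0.55216,-2.67041,0.38532,2.17183,2.26894,-0.54195,-0.41265,1.05009,0.06105,-6.49443,-7.71954,-0.06922
11,0.30364,-0.10719,0.83020,0.58412,-2.52115,0.51049,2.04337,1.99517,-0.51130,-0.44007,1.04166,3.25716,-7.71625,-8.44545,0.28847
12,0.26710,-0.09879,0.85990,0.61205,-2.35418,0.60416,1.92138,1.73473,-0.48071,-0.46635,1.03235,5.67111,-8.77534,-9.09338,0.55804
13,0.23312,-0.08922,0.88785,0.63623,-2.17883,0.66872,1.80810,1.49583,-0.45062,-0.49125,1.02224,7.41788,-9.66306,-9.66731,0.74974
14,0.20178,-0.07888,0.91416,0.65702,-2.00197,0.70772,1.70405,1.28276,-0.42140,-0.51459,1.01145,8.60678,-10.38124,-10.17098,0.87459
15,0.17307,-0.06812,0.93899,0.67482,-1.82849,0.72497,1.60896,1.09681,-0.39334,-0.53628,1.00008,9.33735,-10.93879,-10.60824,0.94358
16,0.14691,-0.05723,0.96246,0.69003,-1.66169,0.72427,1.52212,0.93725,-0.36667,-0.55628,0.98828,9.69760,-11.34896,-10.98308,0.96707
17,0.12318,-0.04647,0.98468,0.70303,-1.50371,0.70914,1.44262,0.80215,-0.34155,-0.57461,0.97617,9.76372,-11.62738,-11.29971,0.95442
18,0.10175,-0.03602,1.00575,0.71418,-1.35579,0.68280,1.36951,0.68896,-0.31810,-0.59132,0.96388,9.60069,-11.79061,-11.56249,0.91385
19,0.08246,-0.02603,1.02577,0.72378,-1.21850,0.64805,1.30188,0.59490,-0.29637,-0.60647,0.95151,9.26329,-11.85519,-11.77593,0.85243
20,0.06514,-0.01660,1.04481,0.73209,-1.09199,0.60733,1.23889,0.51720,-0.27638,-0.62015,0.93919,8.79716,-11.83693,-11.94460,0.77610
21,0.04964,-0.00782,1.06294,0.73935,-0.97608,0.56266,1.17981,0.45325,-0.25812,-0.63247,0.92700,8.23999,-11.75055,-12.07303,0.68978
22,0.03580,0.00028,1.08021,0.74574,-0.87039,0.51573,1.12405,0.40072,-0.24154,-0.64352,0.91502,7.62252,-11.60939,-12.16570,0.59747
23,0.02347,0.00766,1.09666,0.75141,-0.77441,0.46788,1.07112,0.35755,-0.22659,-0.65342,0.90334,6.96958,-11.42538,-12.22691,0.50236
24,0.01251,0.01433,1.11234,0.75649,-0.68755,0.42019,1.02061,0.32199,-0.21318,-0.66225,0.89201,6.30092,-11.20895,-12.26074,0.40696
25,0.00279,0.02029,1.12728,0.76109,-0.60919,0.37347,0.97225,0.29254,-0.20123,-0.67011,0.88108,5.63202,-10.96913,-12.27104,0.31320
26,-0.00581,0.02556,1.14150,0.76529,-0.53870,0.32835,0.92580,0.26798,-0.19064,-0.67710,0.87057,4.97480,-10.71361,-12.26135,0.22251
27,-0.01341,0.03017,1.15505,0.76915,-0.47547,0.28525,0.88111,0.24730,-0.18131,-0.68330,0.86052,4.33819,-10.44884,-12.23490,0.13591
28,-0.02012,0.03415,1.16793,0.77273,-0.41888,0.24448,0.83807,0.22968,-0.17315,-0.68878,0.85094,3.72866,-10.18016,-12.19463,0.05412
29,-0.02602,0.03754,1.18019,0.77606,-0.36838,0.20624,0.79661,0.21447,-0.16605,-0.69363,0.84185,3.15072,-9.91194,-12.14316,-0.02243
30,-0.03120,0.04037,1.19183,0.77917,-0.32341,0.17061,0.75668,0.20114,-0.15992,-0.69789,0.83324,2.60724,-9.64767,-12.08282,-0.09349
31,-0.03575,0.04268,1.20289,0.78210,-0.28348,0.13764,0.71826,0.18928,-0.15467,-0.70164,0.82512,2.09981,-9.39008,-12.01566,-0.15901
32,-0.03974,0.04453,1.21338,0.78486,-0.24811,0.10730,0.68132,0.17857,-0.15021,-0.70493,0.81748,1.62901,-9.14128,-11.94347,-0.21902
33,-0.04322,0.04593,1.22333,0.78747,-0.21687,0.07952,0.64587,0.16876,-0.14646,-0.70779,0.81030,1.19465,-8.90282,-11.86779,-0.27368
34,-0.04627,0.04694,1.23276,0.78994,-0.18933,0.05426,0.61186,0.15970,-0.14334,-0.71029,0.80358,0.79586,-8.67582,-11.78995,-0.32321
35,-0.04892,0.04759,1.24169,0.79227,-0.16505,0.03178,0.57898,0.15163,-0.14079,-0.71245,0.79729,32.20437,-20.24301,-1.93251,6.90948
36,-0.05216,0.03994,1.25787,0.79671,-0.26071,-1.02164,1.55472,0.45974,-0.14205,-0.71261,0.78965,26.45750,-17.36678,-3.77453,6.46169
37,-0.05609,0.02189,1.28399,0.81174,-0.25793,-1.36629,1.91406,1.54900,-0.15023,-0.70929,0.77894,,,,
# max |u| (N·m): 73.41543


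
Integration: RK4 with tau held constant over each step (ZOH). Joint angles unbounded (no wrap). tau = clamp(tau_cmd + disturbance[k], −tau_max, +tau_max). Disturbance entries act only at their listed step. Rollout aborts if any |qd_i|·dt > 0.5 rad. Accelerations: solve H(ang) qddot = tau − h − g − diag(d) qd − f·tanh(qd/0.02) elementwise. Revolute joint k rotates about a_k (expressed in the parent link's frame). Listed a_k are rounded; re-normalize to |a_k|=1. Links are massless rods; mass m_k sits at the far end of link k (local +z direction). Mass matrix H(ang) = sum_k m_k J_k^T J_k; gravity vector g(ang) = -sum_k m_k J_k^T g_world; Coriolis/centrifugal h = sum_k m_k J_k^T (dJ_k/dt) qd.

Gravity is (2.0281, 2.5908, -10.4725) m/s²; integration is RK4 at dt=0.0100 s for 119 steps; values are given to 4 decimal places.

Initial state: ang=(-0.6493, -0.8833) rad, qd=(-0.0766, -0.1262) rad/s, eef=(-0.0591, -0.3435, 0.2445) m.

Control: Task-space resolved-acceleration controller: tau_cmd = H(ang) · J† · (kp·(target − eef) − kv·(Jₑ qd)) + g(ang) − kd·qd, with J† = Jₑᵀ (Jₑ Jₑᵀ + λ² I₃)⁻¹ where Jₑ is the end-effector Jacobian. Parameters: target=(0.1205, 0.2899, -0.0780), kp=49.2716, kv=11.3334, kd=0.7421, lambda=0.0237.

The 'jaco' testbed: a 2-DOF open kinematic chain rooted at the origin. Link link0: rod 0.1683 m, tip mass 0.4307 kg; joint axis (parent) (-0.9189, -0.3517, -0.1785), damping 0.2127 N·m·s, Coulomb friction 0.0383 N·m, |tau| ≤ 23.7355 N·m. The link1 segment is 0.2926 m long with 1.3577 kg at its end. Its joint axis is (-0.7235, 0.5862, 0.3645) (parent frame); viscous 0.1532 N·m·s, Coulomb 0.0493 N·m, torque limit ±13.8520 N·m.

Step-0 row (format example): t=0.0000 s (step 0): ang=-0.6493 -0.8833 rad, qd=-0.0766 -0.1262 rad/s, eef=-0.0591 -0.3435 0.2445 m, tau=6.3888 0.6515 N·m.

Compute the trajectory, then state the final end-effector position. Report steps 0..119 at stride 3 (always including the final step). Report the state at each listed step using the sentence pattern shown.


t=0.0300 s (step 3): ang=-0.6470 -0.8932 rad, qd=0.2083 -0.4963 rad/s, eef=-0.0615 -0.3428 0.2434 m, tau=5.5168 1.2073 N·m.
t=0.0600 s (step 6): ang=-0.6380 -0.9113 rad, qd=0.3780 -0.6983 rad/s, eef=-0.0666 -0.3405 0.2428 m, tau=4.9797 1.4547 N·m.
t=0.0900 s (step 9): ang=-0.6249 -0.9343 rad, qd=0.4878 -0.8274 rad/s, eef=-0.0732 -0.3371 0.2425 m, tau=4.6220 1.5703 N·m.
t=0.1200 s (step 12): ang=-0.6091 -0.9607 rad, qd=0.5653 -0.9266 rad/s, eef=-0.0809 -0.3328 0.2421 m, tau=4.3620 1.6317 N·m.
t=0.1500 s (step 15): ang=-0.5912 -0.9898 rad, qd=0.6257 -1.0156 rad/s, eef=-0.0893 -0.3279 0.2417 m, tau=4.1528 1.6729 N·m.
t=0.1800 s (step 18): ang=-0.5716 -1.0216 rad, qd=0.6773 -1.1030 rad/s, eef=-0.0984 -0.3222 0.2410 m, tau=3.9676 1.7084 N·m.
t=0.2100 s (step 21): ang=-0.5506 -1.0560 rad, qd=0.7247 -1.1927 rad/s, eef=-0.1080 -0.3160 0.2399 m, tau=3.7906 1.7444 N·m.
t=0.2400 s (step 24): ang=-0.5282 -1.0932 rad, qd=0.7707 -1.2862 rad/s, eef=-0.1182 -0.3090 0.2384 m, tau=3.6122 1.7837 N·m.
t=0.2700 s (step 27): ang=-0.5044 -1.1332 rad, qd=0.8168 -1.3843 rad/s, eef=-0.1289 -0.3013 0.2363 m, tau=3.4266 1.8275 N·m.
t=0.3000 s (step 30): ang=-0.4792 -1.1763 rad, qd=0.8639 -1.4869 rad/s, eef=-0.1400 -0.2928 0.2335 m, tau=3.2302 1.8764 N·m.
t=0.3300 s (step 33): ang=-0.4525 -1.2225 rad, qd=0.9126 -1.5937 rad/s, eef=-0.1515 -0.2835 0.2299 m, tau=3.0205 1.9309 N·m.
t=0.3600 s (step 36): ang=-0.4244 -1.2719 rad, qd=0.9630 -1.7043 rad/s, eef=-0.1633 -0.2733 0.2254 m, tau=2.7959 1.9911 N·m.
t=0.3900 s (step 39): ang=-0.3948 -1.3247 rad, qd=1.0153 -1.8179 rad/s, eef=-0.1753 -0.2622 0.2199 m, tau=2.5554 2.0573 N·m.
t=0.4200 s (step 42): ang=-0.3635 -1.3810 rad, qd=1.0693 -1.9337 rad/s, eef=-0.1874 -0.2500 0.2133 m, tau=2.2986 2.1294 N·m.
t=0.4500 s (step 45): ang=-0.3306 -1.4408 rad, qd=1.1248 -2.0506 rad/s, eef=-0.1994 -0.2368 0.2056 m, tau=2.0255 2.2074 N·m.
t=0.4800 s (step 48): ang=-0.2961 -1.5040 rad, qd=1.1808 -2.1674 rad/s, eef=-0.2111 -0.2226 0.1965 m, tau=1.7369 2.2907 N·m.
t=0.5100 s (step 51): ang=-0.2598 -1.5708 rad, qd=1.2359 -2.2830 rad/s, eef=-0.2223 -0.2074 0.1860 m, tau=1.4344 2.3788 N·m.
t=0.5400 s (step 54): ang=-0.2220 -1.6410 rad, qd=1.2878 -2.3964 rad/s, eef=-0.2328 -0.1912 0.1741 m, tau=1.1205 2.4705 N·m.
t=0.5700 s (step 57): ang=-0.1827 -1.7145 rad, qd=1.3320 -2.5069 rad/s, eef=-0.2422 -0.1741 0.1607 m, tau=0.7991 2.5643 N·m.
t=0.6000 s (step 60): ang=-0.1423 -1.7914 rad, qd=1.3616 -2.6149 rad/s, eef=-0.2503 -0.1564 0.1457 m, tau=0.4751 2.6582 N·m.
t=0.6300 s (step 63): ang=-0.1013 -1.8714 rad, qd=1.3652 -2.7221 rad/s, eef=-0.2568 -0.1381 0.1293 m, tau=0.1546 2.7493 N·m.
t=0.6600 s (step 66): ang=-0.0609 -1.9547 rad, qd=1.3248 -2.8321 rad/s, eef=-0.2615 -0.1195 0.1114 m, tau=-0.1567 2.8337 N·m.
t=0.6900 s (step 69): ang=-0.0227 -2.0414 rad, qd=1.2123 -2.9513 rad/s, eef=-0.2639 -0.1008 0.0922 m, tau=-0.4590 2.9059 N·m.
t=0.7200 s (step 72): ang=0.0105 -2.1320 rad, qd=0.9806 -3.0907 rad/s, eef=-0.2639 -0.0822 0.0720 m, tau=-0.7749 2.9584 N·m.
t=0.7500 s (step 75): ang=0.0337 -2.2274 rad, qd=0.5259 -3.2739 rad/s, eef=-0.2611 -0.0638 0.0512 m, tau=-1.2026 2.9855 N·m.
t=0.7800 s (step 78): ang=0.0367 -2.3296 rad, qd=-0.4057 -3.5568 rad/s, eef=-0.2554 -0.0453 0.0309 m, tau=-2.0330 2.9853 N·m.
t=0.8100 s (step 81): ang=0.0001 -2.4427 rad, qd=-1.9759 -3.9464 rad/s, eef=-0.2466 -0.0258 0.0129 m, tau=-2.1913 2.8682 N·m.
t=0.8400 s (step 84): ang=-0.0570 -2.5593 rad, qd=-1.4520 -3.7367 rad/s, eef=-0.2360 -0.0040 -0.0002 m, tau=-1.3959 2.2688 N·m.
t=0.8700 s (step 87): ang=-0.0832 -2.6670 rad, qd=-0.3937 -3.4740 rad/s, eef=-0.2249 0.0192 -0.0104 m, tau=-1.5874 1.8988 N·m.
t=0.9000 s (step 90): ang=-0.0863 -2.7693 rad, qd=0.1193 -3.3579 rad/s, eef=-0.2128 0.0424 -0.0193 m, tau=-1.8390 1.7513 N·m.
t=0.9300 s (step 93): ang=-0.0784 -2.8687 rad, qd=0.3924 -3.2628 rad/s, eef=-0.1995 0.0652 -0.0270 m, tau=-2.0633 1.6354 N·m.
t=0.9600 s (step 96): ang=-0.0638 -2.9649 rad, qd=0.5705 -3.1510 rad/s, eef=-0.1851 0.0870 -0.0334 m, tau=-2.2726 1.5021 N·m.
t=0.9900 s (step 99): ang=-0.0449 -3.0576 rad, qd=0.6894 -3.0199 rad/s, eef=-0.1700 0.1074 -0.0386 m, tau=-2.4520 1.3451 N·m.
t=1.0200 s (step 102): ang=-0.0229 -3.1460 rad, qd=0.7707 -2.8720 rad/s, eef=-0.1545 0.1263 -0.0426 m, tau=-2.6031 1.1667 N·m.
t=1.0500 s (step 105): ang=0.0011 -3.2298 rad, qd=0.8263 -2.7121 rad/s, eef=-0.1389 0.1434 -0.0458 m, tau=-2.7296 0.9720 N·m.
t=1.0800 s (step 108): ang=0.0264 -3.3087 rad, qd=0.8627 -2.5452 rad/s, eef=-0.1236 0.1589 -0.0480 m, tau=-2.8355 0.7669 N·m.
t=1.1100 s (step 111): ang=0.0527 -3.3825 rad, qd=0.8845 -2.3757 rad/s, eef=-0.1087 0.1726 -0.0496 m, tau=-2.9246 0.5568 N·m.
t=1.1400 s (step 114): ang=0.0794 -3.4513 rad, qd=0.8948 -2.2075 rad/s, eef=-0.0946 0.1848 -0.0507 m, tau=-3.0002 0.3468 N·m.
t=1.1700 s (step 117): ang=0.1063 -3.5150 rad, qd=0.8959 -2.0437 rad/s, eef=-0.0812 0.1956 -0.0514 m, tau=-3.0654 0.1410 N·m.
t=1.1900 s (step 119): ang=0.1242 -3.5549 rad, qd=0.8926 -1.9382 rad/s, eef=-0.0728 0.2021 -0.0517 m.
final eef position (m): -0.0728 0.2021 -0.0517


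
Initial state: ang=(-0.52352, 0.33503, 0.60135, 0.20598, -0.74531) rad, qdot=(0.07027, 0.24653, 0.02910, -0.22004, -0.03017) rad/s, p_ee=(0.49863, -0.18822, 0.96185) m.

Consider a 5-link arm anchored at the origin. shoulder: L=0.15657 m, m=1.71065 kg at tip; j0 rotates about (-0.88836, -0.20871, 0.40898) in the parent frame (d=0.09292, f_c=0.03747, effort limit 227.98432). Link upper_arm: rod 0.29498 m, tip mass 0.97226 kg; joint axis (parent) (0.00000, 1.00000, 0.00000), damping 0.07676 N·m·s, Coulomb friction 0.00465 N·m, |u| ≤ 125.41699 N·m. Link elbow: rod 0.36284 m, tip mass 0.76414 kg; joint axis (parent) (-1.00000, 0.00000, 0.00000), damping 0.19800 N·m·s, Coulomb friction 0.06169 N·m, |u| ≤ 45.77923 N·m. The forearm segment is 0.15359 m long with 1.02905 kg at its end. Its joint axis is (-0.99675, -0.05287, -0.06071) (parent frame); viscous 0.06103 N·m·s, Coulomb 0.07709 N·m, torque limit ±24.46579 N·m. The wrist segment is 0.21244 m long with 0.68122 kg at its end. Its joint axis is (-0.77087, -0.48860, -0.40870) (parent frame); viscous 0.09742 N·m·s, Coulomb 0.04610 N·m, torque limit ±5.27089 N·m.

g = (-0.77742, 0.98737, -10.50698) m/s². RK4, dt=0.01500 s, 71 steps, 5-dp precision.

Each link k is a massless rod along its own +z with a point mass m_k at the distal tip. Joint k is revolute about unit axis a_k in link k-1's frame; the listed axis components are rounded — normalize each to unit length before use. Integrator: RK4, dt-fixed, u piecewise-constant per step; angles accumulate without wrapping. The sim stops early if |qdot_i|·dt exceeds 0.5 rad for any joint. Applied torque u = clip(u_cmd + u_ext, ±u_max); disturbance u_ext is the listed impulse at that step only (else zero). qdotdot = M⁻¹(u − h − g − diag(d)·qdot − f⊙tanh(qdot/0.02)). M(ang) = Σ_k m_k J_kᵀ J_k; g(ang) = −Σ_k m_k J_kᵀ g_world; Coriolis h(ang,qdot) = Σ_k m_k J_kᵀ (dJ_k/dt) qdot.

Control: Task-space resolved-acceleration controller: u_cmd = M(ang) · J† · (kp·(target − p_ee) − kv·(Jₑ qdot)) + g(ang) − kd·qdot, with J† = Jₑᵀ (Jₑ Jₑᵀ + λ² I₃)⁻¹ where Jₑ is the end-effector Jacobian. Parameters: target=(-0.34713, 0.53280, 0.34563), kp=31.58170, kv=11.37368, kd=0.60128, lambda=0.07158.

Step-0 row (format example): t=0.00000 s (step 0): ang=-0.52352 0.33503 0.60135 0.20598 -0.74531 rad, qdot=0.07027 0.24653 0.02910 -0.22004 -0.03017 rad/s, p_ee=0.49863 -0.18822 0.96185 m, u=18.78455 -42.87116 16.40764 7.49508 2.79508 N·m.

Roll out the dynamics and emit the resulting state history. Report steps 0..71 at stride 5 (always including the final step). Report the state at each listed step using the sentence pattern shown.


t=0.07500 s (step 5): ang=-0.66363 0.24280 0.86048 0.29030 -0.79507 rad, qdot=-2.93077 -2.33212 4.94669 2.32964 0.25074 rad/s, p_ee=0.45130 -0.13536 0.93543 m, u=5.48269 -13.65873 0.12741 0.69480 0.98813 N·m.
t=0.15000 s (step 10): ang=-0.88510 -0.00383 1.19730 0.49680 -0.69702 rad, qdot=-2.72213 -4.35397 3.67213 2.86442 2.10260 rad/s, p_ee=0.34277 -0.04190 0.86679 m, u=13.03107 -6.45307 -5.74391 -2.91216 -0.53185 N·m.
t=0.22500 s (step 15): ang=-1.04670 -0.41657 1.37402 0.71814 -0.51852 rad, qdot=-1.47574 -6.49673 0.87413 3.22613 2.43108 rad/s, p_ee=0.25438 0.03925 0.76973 m, u=17.30757 -5.89113 -10.82346 -5.95781 -1.46569 N·m.
t=0.30000 s (step 20): ang=-1.09562 -0.90798 1.33112 0.98126 -0.36469 rad, qdot=0.12622 -6.05396 -1.73232 3.49222 1.59259 rad/s, p_ee=0.18803 0.10137 0.69672 m, u=9.95479 0.84621 -9.16903 -5.93454 -1.58008 N·m.
t=0.37500 s (step 25): ang=-1.05038 -1.28684 1.16876 1.19251 -0.27651 rad, qdot=0.91923 -4.08866 -2.33625 2.01835 0.78634 rad/s, p_ee=0.09923 0.17979 0.66240 m, u=-3.46498 8.30175 -1.75974 -2.71984 -1.09753 N·m.
t=0.45000 s (step 30): ang=-0.97640 -1.53652 1.00243 1.29032 -0.23924 rad, qdot=0.98696 -2.66781 -2.03922 0.70551 0.26104 rad/s, p_ee=0.00082 0.27794 0.63358 m, u=-11.52265 13.72101 3.03811 -0.50401 -0.65633 N·m.
t=0.52500 s (step 35): ang=-0.90614 -1.69629 0.86769 1.31679 -0.23029 rad, qdot=0.88421 -1.64611 -1.54506 0.09242 0.03178 rad/s, p_ee=-0.08786 0.36918 0.59364 m, u=-14.93070 16.82216 5.37413 0.48080 -0.44844 N·m.
t=0.60000 s (step 40): ang=-0.84264 -1.79005 0.77008 1.31722 -0.23047 rad, qdot=0.80516 -0.90800 -1.08055 -0.03034 0.00599 rad/s, p_ee=-0.15894 0.43785 0.54690 m, u=-15.62724 17.71820 6.20341 0.71326 -0.42145 N·m.
t=0.67500 s (step 45): ang=-0.78529 -1.83936 0.70320 1.31614 -0.23085 rad, qdot=0.70938 -0.45309 -0.72985 -0.01401 0.03261 rad/s, p_ee=-0.21210 0.48251 0.50228 m, u=-15.14405 17.44146 6.28428 0.71343 -0.43282 N·m.
t=0.75000 s (step 50): ang=-0.73620 -1.86291 0.65808 1.31678 -0.22968 rad, qdot=0.58970 -0.20447 -0.49515 0.01054 0.03872 rad/s, p_ee=-0.25098 0.50964 0.46537 m, u=-14.37683 16.89626 6.08246 0.69365 -0.42441 N·m.
t=0.82500 s (step 55): ang=-0.69631 -1.87286 0.62722 1.31850 -0.22799 rad, qdot=0.47168 -0.07719 -0.34223 0.02826 0.02610 rad/s, p_ee=-0.27941 0.52577 0.43701 m, u=-13.68271 16.45517 5.80508 0.68103 -0.40576 N·m.
t=0.90000 s (step 60): ang=-0.66486 -1.87602 0.60551 1.32121 -0.22621 rad, qdot=0.36938 -0.01498 -0.24420 0.04227 0.02525 rad/s, p_ee=-0.30021 0.53527 0.41584 m, u=-13.14958 16.19070 5.53024 0.66311 -0.40306 N·m.
t=0.97500 s (step 65): ang=-0.64028 -1.87588 0.58986 1.32483 -0.22443 rad, qdot=0.28846 0.01461 -0.17750 0.05237 0.02436 rad/s, p_ee=-0.31539 0.54079 0.40014 m, u=-12.76238 16.05243 5.29089 0.64539 -0.40527 N·m.
t=1.05000 s (step 70): ang=-0.62101 -1.87418 0.57846 1.32901 -0.22271 rad, qdot=0.22751 0.02869 -0.12925 0.05746 0.02317 rad/s, p_ee=-0.32645 0.54394 0.38846 m, u=-12.48816 15.99328 5.09163 0.63080 -0.40973 N·m.
t=1.06500 s (step 71): ang=-0.61767 -1.87373 0.57659 1.32988 -0.22238 rad, qdot=0.21736 0.03050 -0.12121 0.05798 0.02293 rad/s, p_ee=-0.32827 0.54438 0.38650 m.


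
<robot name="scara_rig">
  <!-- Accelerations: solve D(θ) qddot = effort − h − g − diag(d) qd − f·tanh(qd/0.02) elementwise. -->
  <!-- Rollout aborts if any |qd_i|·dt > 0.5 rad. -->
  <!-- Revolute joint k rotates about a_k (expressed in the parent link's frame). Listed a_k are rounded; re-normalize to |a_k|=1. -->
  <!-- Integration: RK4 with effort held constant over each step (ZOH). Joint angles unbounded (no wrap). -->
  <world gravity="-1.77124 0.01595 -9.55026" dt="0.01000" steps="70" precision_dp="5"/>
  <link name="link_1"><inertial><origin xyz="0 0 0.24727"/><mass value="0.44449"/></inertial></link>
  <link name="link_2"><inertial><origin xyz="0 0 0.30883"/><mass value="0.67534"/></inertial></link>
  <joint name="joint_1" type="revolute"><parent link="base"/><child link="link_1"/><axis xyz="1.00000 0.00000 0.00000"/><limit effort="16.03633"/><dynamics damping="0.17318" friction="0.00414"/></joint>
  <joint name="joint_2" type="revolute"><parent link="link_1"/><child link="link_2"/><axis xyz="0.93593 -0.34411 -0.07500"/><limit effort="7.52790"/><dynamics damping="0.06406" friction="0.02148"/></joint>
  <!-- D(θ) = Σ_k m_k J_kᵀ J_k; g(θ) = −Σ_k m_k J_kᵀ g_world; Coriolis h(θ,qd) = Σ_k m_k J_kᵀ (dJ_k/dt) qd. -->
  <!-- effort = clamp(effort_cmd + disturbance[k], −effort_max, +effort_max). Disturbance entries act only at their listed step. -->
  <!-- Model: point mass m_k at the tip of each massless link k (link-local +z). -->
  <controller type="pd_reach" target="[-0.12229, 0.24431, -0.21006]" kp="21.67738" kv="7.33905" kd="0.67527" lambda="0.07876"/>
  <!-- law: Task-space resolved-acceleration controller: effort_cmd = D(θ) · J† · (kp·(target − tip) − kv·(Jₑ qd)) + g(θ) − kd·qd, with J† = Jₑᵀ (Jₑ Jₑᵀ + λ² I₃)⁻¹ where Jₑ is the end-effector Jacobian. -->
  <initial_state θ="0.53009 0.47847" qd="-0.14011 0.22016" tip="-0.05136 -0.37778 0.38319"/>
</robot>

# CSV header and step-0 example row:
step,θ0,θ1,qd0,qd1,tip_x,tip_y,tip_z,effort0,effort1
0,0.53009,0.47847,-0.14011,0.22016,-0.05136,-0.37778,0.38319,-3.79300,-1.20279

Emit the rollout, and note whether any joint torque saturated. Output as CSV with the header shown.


step,θ0,θ1,qd0,qd1,tip_x,tip_y,tip_z,effort0,effort1
1,0.52741,0.48307,-0.39255,0.69578,-0.05184,-0.37743,0.38305,-3.58598,-1.54549
2,0.52288,0.49108,-0.51241,0.90366,-0.05268,-0.37686,0.38275,-3.47284,-1.68358
3,0.51745,0.50059,-0.57512,0.99793,-0.05366,-0.37616,0.38241,-3.40139,-1.73556
4,0.51151,0.51080,-0.61288,1.04425,-0.05472,-0.37535,0.38207,-3.34919,-1.75179
5,0.50525,0.52137,-0.63943,1.07042,-0.05581,-0.37447,0.38175,-3.30653,-1.75355
6,0.49875,0.53216,-0.66067,1.08821,-0.05692,-0.37351,0.38144,-3.26913,-1.74977
7,0.49205,0.54311,-0.67916,1.10262,-0.05804,-0.37249,0.38115,-3.23500,-1.74421
8,0.48518,0.55420,-0.69607,1.11576,-0.05917,-0.37141,0.38088,-3.20314,-1.73841
9,0.47814,0.56542,-0.71193,1.12854,-0.06031,-0.37028,0.38062,-3.17301,-1.73297
10,0.47095,0.57676,-0.72701,1.14131,-0.06146,-0.36909,0.38036,-3.14427,-1.72811
11,0.46361,0.58824,-0.74147,1.15423,-0.06261,-0.36785,0.38011,-3.11666,-1.72388
12,0.45612,0.59984,-0.75541,1.16733,-0.06378,-0.36657,0.37986,-3.09000,-1.72025
13,0.44851,0.61158,-0.76889,1.18062,-0.06495,-0.36524,0.37961,-3.06414,-1.71718
14,0.44075,0.62345,-0.78196,1.19408,-0.06612,-0.36387,0.37935,-3.03893,-1.71463
15,0.43287,0.63545,-0.79467,1.20770,-0.06731,-0.36245,0.37908,-3.01426,-1.71252
16,0.42487,0.64759,-0.80705,1.22145,-0.06850,-0.36099,0.37880,-2.99003,-1.71082
17,0.41674,0.65987,-0.81914,1.23530,-0.06970,-0.35950,0.37851,-2.96615,-1.70949
18,0.40849,0.67229,-0.83095,1.24925,-0.07090,-0.35796,0.37820,-2.94253,-1.70847
19,0.40013,0.68485,-0.84251,1.26326,-0.07211,-0.35639,0.37788,-2.91910,-1.70775
20,0.39165,0.69755,-0.85384,1.27732,-0.07333,-0.35477,0.37753,-2.89581,-1.70727
21,0.38306,0.71039,-0.86496,1.29140,-0.07455,-0.35313,0.37717,-2.87259,-1.70702
22,0.37435,0.72337,-0.87587,1.30550,-0.07577,-0.35144,0.37678,-2.84940,-1.70698
23,0.36554,0.73649,-0.88660,1.31958,-0.07700,-0.34972,0.37637,-2.82620,-1.70711
24,0.35663,0.74975,-0.89715,1.33364,-0.07823,-0.34797,0.37593,-2.80294,-1.70740
25,0.34761,0.76315,-0.90752,1.34765,-0.07947,-0.34618,0.37546,-2.77959,-1.70783
26,0.33848,0.77670,-0.91774,1.36161,-0.08071,-0.34436,0.37496,-2.75613,-1.70838
27,0.32926,0.79038,-0.92779,1.37550,-0.08194,-0.34251,0.37444,-2.73254,-1.70905
28,0.31994,0.80420,-0.93769,1.38929,-0.08318,-0.34062,0.37388,-2.70878,-1.70982
29,0.31051,0.81815,-0.94744,1.40298,-0.08443,-0.33870,0.37329,-2.68484,-1.71068
30,0.30099,0.83225,-0.95703,1.41656,-0.08567,-0.33675,0.37267,-2.66071,-1.71161
31,0.29138,0.84648,-0.96648,1.43000,-0.08691,-0.33477,0.37201,-2.63637,-1.71262
32,0.28167,0.86084,-0.97579,1.44330,-0.08814,-0.33275,0.37131,-2.61181,-1.71369
33,0.27187,0.87533,-0.98494,1.45644,-0.08938,-0.33071,0.37058,-2.58703,-1.71482
34,0.26198,0.88996,-0.99395,1.46942,-0.09061,-0.32864,0.36981,-2.56202,-1.71600
35,0.25200,0.90471,-1.00281,1.48221,-0.09184,-0.32653,0.36900,-2.53677,-1.71723
36,0.24193,0.91959,-1.01152,1.49480,-0.09306,-0.32440,0.36815,-2.51128,-1.71850
37,0.23177,0.93460,-1.02008,1.50718,-0.09428,-0.32224,0.36726,-2.48555,-1.71980
38,0.22153,0.94973,-1.02848,1.51935,-0.09549,-0.32005,0.36634,-2.45958,-1.72115
39,0.21121,0.96498,-1.03673,1.53129,-0.09669,-0.31783,0.36537,-2.43337,-1.72252
40,0.20081,0.98034,-1.04482,1.54298,-0.09789,-0.31559,0.36435,-2.40691,-1.72393
41,0.19032,0.99582,-1.05275,1.55443,-0.09907,-0.31331,0.36330,-2.38022,-1.72536
42,0.17976,1.01142,-1.06052,1.56561,-0.10025,-0.31102,0.36220,-2.35329,-1.72682
43,0.16912,1.02713,-1.06812,1.57651,-0.10141,-0.30869,0.36105,-2.32613,-1.72830
44,0.15840,1.04294,-1.07556,1.58713,-0.10257,-0.30635,0.35987,-2.29875,-1.72980
45,0.14761,1.05886,-1.08282,1.59747,-0.10371,-0.30397,0.35863,-2.27115,-1.73132
46,0.13675,1.07488,-1.08991,1.60749,-0.10483,-0.30158,0.35736,-2.24333,-1.73286
47,0.12582,1.09100,-1.09683,1.61721,-0.10594,-0.29916,0.35603,-2.21531,-1.73441
48,0.11482,1.10722,-1.10356,1.62661,-0.10704,-0.29672,0.35466,-2.18709,-1.73598
49,0.10376,1.12352,-1.11011,1.63568,-0.10812,-0.29426,0.35325,-2.15868,-1.73757
50,0.09263,1.13992,-1.11648,1.64442,-0.10918,-0.29177,0.35179,-2.13009,-1.73916
51,0.08144,1.15640,-1.12267,1.65281,-0.11023,-0.28927,0.35028,-2.10132,-1.74077
52,0.07018,1.17297,-1.12867,1.66086,-0.11125,-0.28675,0.34873,-2.07238,-1.74239
53,0.05887,1.18961,-1.13447,1.66855,-0.11226,-0.28421,0.34713,-2.04329,-1.74402
54,0.04750,1.20633,-1.14008,1.67588,-0.11324,-0.28165,0.34549,-2.01405,-1.74566
55,0.03608,1.22312,-1.14550,1.68285,-0.11420,-0.27908,0.34380,-1.98468,-1.74730
56,0.02460,1.23997,-1.15073,1.68944,-0.11515,-0.27649,0.34206,-1.95517,-1.74894
57,0.01307,1.25690,-1.15575,1.69566,-0.11606,-0.27388,0.34028,-1.92555,-1.75059
58,0.00149,1.27388,-1.16058,1.70149,-0.11696,-0.27126,0.33845,-1.89582,-1.75225
59,-0.01013,1.29092,-1.16520,1.70695,-0.11783,-0.26863,0.33658,-1.86600,-1.75390
60,-0.02180,1.30801,-1.16963,1.71202,-0.11867,-0.26599,0.33466,-1.83608,-1.75555
61,-0.03352,1.32515,-1.17386,1.71670,-0.11949,-0.26333,0.33270,-1.80609,-1.75720
62,-0.04527,1.34233,-1.17788,1.72099,-0.12028,-0.26067,0.33069,-1.77604,-1.75884
63,-0.05707,1.35956,-1.18170,1.72489,-0.12104,-0.25799,0.32865,-1.74593,-1.76048
64,-0.06890,1.37682,-1.18531,1.72839,-0.12178,-0.25531,0.32655,-1.71577,-1.76211
65,-0.08077,1.39412,-1.18873,1.73150,-0.12249,-0.25262,0.32442,-1.68559,-1.76373
66,-0.09267,1.41144,-1.19194,1.73422,-0.12316,-0.24993,0.32225,-1.65537,-1.76534
67,-0.10460,1.42879,-1.19495,1.73655,-0.12381,-0.24723,0.32003,-1.62515,-1.76693
68,-0.11656,1.44616,-1.19776,1.73848,-0.12443,-0.24453,0.31778,-1.59492,-1.76851
69,-0.12854,1.46355,-1.20037,1.74002,-0.12502,-0.24182,0.31548,-1.56471,-1.77007
70,-0.14056,1.48096,-1.20277,1.74118,-0.12558,-0.23911,0.31315,,
# any joint saturated: no


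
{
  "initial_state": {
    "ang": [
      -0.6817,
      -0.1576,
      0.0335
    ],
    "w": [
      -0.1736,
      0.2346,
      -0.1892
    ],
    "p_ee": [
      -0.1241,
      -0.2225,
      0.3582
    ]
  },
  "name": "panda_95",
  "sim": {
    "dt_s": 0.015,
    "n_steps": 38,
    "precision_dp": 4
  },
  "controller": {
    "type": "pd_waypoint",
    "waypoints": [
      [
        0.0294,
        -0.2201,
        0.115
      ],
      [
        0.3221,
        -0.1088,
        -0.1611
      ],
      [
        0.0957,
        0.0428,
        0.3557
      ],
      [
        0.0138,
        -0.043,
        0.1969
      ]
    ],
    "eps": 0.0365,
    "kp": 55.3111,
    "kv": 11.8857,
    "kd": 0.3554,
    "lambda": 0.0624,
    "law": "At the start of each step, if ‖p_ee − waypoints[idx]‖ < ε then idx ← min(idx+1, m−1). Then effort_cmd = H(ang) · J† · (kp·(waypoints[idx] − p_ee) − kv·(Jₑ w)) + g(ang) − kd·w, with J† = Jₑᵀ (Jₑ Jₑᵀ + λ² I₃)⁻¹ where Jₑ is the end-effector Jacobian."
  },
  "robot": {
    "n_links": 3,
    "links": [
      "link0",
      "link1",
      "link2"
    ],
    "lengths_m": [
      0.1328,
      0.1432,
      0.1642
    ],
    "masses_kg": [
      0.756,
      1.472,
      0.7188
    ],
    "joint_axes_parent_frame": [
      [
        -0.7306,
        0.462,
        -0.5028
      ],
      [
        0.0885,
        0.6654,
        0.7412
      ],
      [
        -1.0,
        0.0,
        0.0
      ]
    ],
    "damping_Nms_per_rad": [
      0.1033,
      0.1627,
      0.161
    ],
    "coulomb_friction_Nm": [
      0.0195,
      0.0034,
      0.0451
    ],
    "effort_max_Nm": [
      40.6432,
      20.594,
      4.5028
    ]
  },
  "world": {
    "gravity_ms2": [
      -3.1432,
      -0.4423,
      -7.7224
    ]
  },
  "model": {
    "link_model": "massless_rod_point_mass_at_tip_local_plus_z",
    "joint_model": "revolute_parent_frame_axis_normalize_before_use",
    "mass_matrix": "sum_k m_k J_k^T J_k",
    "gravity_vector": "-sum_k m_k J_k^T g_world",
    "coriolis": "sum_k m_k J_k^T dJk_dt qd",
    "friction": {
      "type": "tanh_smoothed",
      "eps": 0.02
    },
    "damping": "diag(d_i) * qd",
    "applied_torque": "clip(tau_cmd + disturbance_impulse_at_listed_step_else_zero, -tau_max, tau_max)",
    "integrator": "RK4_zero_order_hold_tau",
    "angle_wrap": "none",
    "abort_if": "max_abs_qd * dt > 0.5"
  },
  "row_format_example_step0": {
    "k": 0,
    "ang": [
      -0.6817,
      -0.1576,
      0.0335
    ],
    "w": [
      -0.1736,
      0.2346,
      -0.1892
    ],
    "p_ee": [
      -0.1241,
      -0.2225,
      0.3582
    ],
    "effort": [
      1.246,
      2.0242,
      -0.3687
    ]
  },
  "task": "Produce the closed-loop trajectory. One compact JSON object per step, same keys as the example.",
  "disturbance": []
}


{"k":1,"ang":[-0.6859,-0.1521,0.0309],"w":[-0.3872,0.4929,-0.1633],"p_ee":[-0.1232,-0.2243,0.3575],"effort":[1.718,1.8765,-0.2687]}
{"k":2,"ang":[-0.6929,-0.1436,0.028],"w":[-0.538,0.6391,-0.2181],"p_ee":[-0.1218,-0.2269,0.3564],"effort":[2.1451,1.7973,-0.1563]}
{"k":3,"ang":[-0.7018,-0.1334,0.0243],"w":[-0.6521,0.7235,-0.2726],"p_ee":[-0.1201,-0.2303,0.3549],"effort":[2.5115,1.7582,-0.0632]}
{"k":4,"ang":[-0.7122,-0.1222,0.0199],"w":[-0.738,0.7683,-0.3186],"p_ee":[-0.1182,-0.2343,0.353],"effort":[2.8226,1.7446,0.0109]}
{"k":5,"ang":[-0.7237,-0.1105,0.0148],"w":[-0.8009,0.7869,-0.3571],"p_ee":[-0.1162,-0.2385,0.3509],"effort":[3.0856,1.7472,0.0694]}
{"k":6,"ang":[-0.7361,-0.0987,0.0092],"w":[-0.8448,0.7881,-0.3898],"p_ee":[-0.1142,-0.2431,0.3485],"effort":[3.3072,1.7598,0.1156]}
{"k":7,"ang":[-0.7489,-0.087,0.0031],"w":[-0.8729,0.778,-0.4178],"p_ee":[-0.112,-0.2478,0.346],"effort":[3.4937,1.7781,0.152]}
{"k":8,"ang":[-0.7622,-0.0754,-0.0033],"w":[-0.8881,0.7608,-0.4424],"p_ee":[-0.1099,-0.2525,0.3433],"effort":[3.6501,1.7995,0.1806]}
{"k":9,"ang":[-0.7755,-0.0642,-0.0101],"w":[-0.8924,0.7391,-0.4642],"p_ee":[-0.1077,-0.2573,0.3405],"effort":[3.781,1.8221,0.2029]}
{"k":10,"ang":[-0.7889,-0.0533,-0.0173],"w":[-0.8878,0.7149,-0.4839],"p_ee":[-0.1054,-0.262,0.3376],"effort":[3.8903,1.8446,0.2203]}
{"k":11,"ang":[-0.8021,-0.0427,-0.0247],"w":[-0.8758,0.6894,-0.5021],"p_ee":[-0.1032,-0.2666,0.3346],"effort":[3.9814,1.8666,0.2337]}
{"k":12,"ang":[-0.8151,-0.0326,-0.0323],"w":[-0.8577,0.6633,-0.5189],"p_ee":[-0.1009,-0.2711,0.3317],"effort":[4.057,1.8874,0.2439]}
{"k":13,"ang":[-0.8278,-0.0228,-0.0402],"w":[-0.8346,0.6372,-0.5349],"p_ee":[-0.0986,-0.2755,0.3287],"effort":[4.1197,1.9069,0.2515]}
{"k":14,"ang":[-0.8401,-0.0135,-0.0484],"w":[-0.8074,0.6114,-0.5501],"p_ee":[-0.0963,-0.2797,0.3258],"effort":[4.1713,1.9251,0.2571]}
{"k":15,"ang":[-0.852,-0.0045,-0.0568],"w":[-0.7768,0.5861,-0.5648],"p_ee":[-0.094,-0.2838,0.3229],"effort":[4.2136,1.9418,0.261]}
{"k":16,"ang":[-0.8634,0.0041,-0.0653],"w":[-0.7435,0.5614,-0.5792],"p_ee":[-0.0917,-0.2876,0.3201],"effort":[4.2482,1.9572,0.2637]}
{"k":17,"ang":[-0.8743,0.0124,-0.0741],"w":[-0.7078,0.5372,-0.5934],"p_ee":[-0.0894,-0.2913,0.3173],"effort":[4.2761,1.9712,0.2653]}
{"k":18,"ang":[-0.8846,0.0203,-0.0831],"w":[-0.6704,0.5137,-0.6075],"p_ee":[-0.0871,-0.2948,0.3146],"effort":[4.2984,1.984,0.2661]}
{"k":19,"ang":[-0.8943,0.0278,-0.0924],"w":[-0.6314,0.4908,-0.6216],"p_ee":[-0.0848,-0.2981,0.312],"effort":[4.3161,1.9957,0.2663]}
{"k":20,"ang":[-0.9035,0.035,-0.1018],"w":[-0.5911,0.4684,-0.6357],"p_ee":[-0.0825,-0.3012,0.3094],"effort":[4.3297,2.0063,0.2661]}
{"k":21,"ang":[-0.9121,0.0419,-0.1114],"w":[-0.5499,0.4466,-0.6499],"p_ee":[-0.0802,-0.3041,0.307],"effort":[4.3399,2.0158,0.2655]}
{"k":22,"ang":[-0.92,0.0484,-0.1213],"w":[-0.5079,0.4253,-0.6644],"p_ee":[-0.0779,-0.3068,0.3047],"effort":[4.3473,2.0244,0.2646]}
{"k":23,"ang":[-0.9273,0.0546,-0.1314],"w":[-0.4653,0.4045,-0.679],"p_ee":[-0.0756,-0.3094,0.3024],"effort":[4.3521,2.0322,0.2636]}
{"k":24,"ang":[-0.934,0.0605,-0.1417],"w":[-0.4222,0.3841,-0.6939],"p_ee":[-0.0734,-0.3117,0.3003],"effort":[4.3549,2.039,0.2625]}
{"k":25,"ang":[-0.94,0.0662,-0.1522],"w":[-0.3786,0.3641,-0.7091],"p_ee":[-0.0712,-0.3139,0.2983],"effort":[4.3557,2.0451,0.2614]}
{"k":26,"ang":[-0.9453,0.0715,-0.1629],"w":[-0.3348,0.3446,-0.7247],"p_ee":[-0.0689,-0.3159,0.2964],"effort":[4.355,2.0504,0.2603]}
{"k":27,"ang":[-0.95,0.0765,-0.1739],"w":[-0.2908,0.3254,-0.7405],"p_ee":[-0.0668,-0.3178,0.2946],"effort":[4.3527,2.0549,0.2593]}
{"k":28,"ang":[-0.9541,0.0812,-0.1852],"w":[-0.2467,0.3066,-0.7567],"p_ee":[-0.0646,-0.3194,0.293],"effort":[4.3492,2.0588,0.2583]}
{"k":29,"ang":[-0.9574,0.0857,-0.1966],"w":[-0.2025,0.2882,-0.7732],"p_ee":[-0.0625,-0.3209,0.2914],"effort":[4.3444,2.0619,0.2575]}
{"k":30,"ang":[-0.9601,0.0899,-0.2084],"w":[-0.1583,0.2701,-0.7901],"p_ee":[-0.0604,-0.3222,0.29],"effort":[4.3384,2.0643,0.2568]}
{"k":31,"ang":[-0.9622,0.0938,-0.2203],"w":[-0.1143,0.2524,-0.8073],"p_ee":[-0.0583,-0.3234,0.2887],"effort":[4.3313,2.0661,0.2562]}
{"k":32,"ang":[-0.9636,0.0975,-0.2326],"w":[-0.0703,0.2351,-0.8248],"p_ee":[-0.0563,-0.3244,0.2875],"effort":[4.3231,2.0671,0.2558]}
{"k":33,"ang":[-0.9643,0.1009,-0.2451],"w":[-0.0268,0.2183,-0.8423],"p_ee":[-0.0543,-0.3253,0.2864],"effort":[4.3138,2.0674,0.2555]}
{"k":34,"ang":[-0.9644,0.104,-0.2578],"w":[0.0138,0.2043,-0.8554],"p_ee":[-0.0524,-0.326,0.2853],"effort":[4.3045,2.066,0.2537]}
{"k":35,"ang":[-0.9639,0.107,-0.2707],"w":[0.0513,0.1927,-0.8658],"p_ee":[-0.0504,-0.3266,0.2845],"effort":[4.2964,2.0634,0.2515]}
{"k":36,"ang":[-0.9628,0.1098,-0.2838],"w":[0.0902,0.1789,-0.8825],"p_ee":[-0.0485,-0.3271,0.2836],"effort":[4.2881,2.0614,0.2521]}
{"k":37,"ang":[-0.9612,0.1124,-0.2972],"w":[0.1295,0.1647,-0.9009],"p_ee":[-0.0467,-0.3274,0.2829],"effort":[4.2782,2.0593,0.2534]}
{"k":38,"ang":[-0.959,0.1148,-0.3108],"w":[0.1686,0.1505,-0.9194],"p_ee":[-0.0448,-0.3276,0.2823]}
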